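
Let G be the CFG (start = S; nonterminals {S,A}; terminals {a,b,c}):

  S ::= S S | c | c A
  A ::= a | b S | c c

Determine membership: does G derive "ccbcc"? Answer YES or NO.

Convert to CNF:
  S -> S S | T1 A | c
  A -> T0 S | T1 T1 | a
  T0 -> b
  T1 -> c

CYK table (by increasing span):
  [0..0]={S,T1}  "c"  orig:{S}
  [1..1]={S,T1}  "c"  orig:{S}
  [2..2]={T0}  "b"  orig:{}
  [3..3]={S,T1}  "c"  orig:{S}
  [4..4]={S,T1}  "c"  orig:{S}
  [0..1]={A,S}  "cc"
  [1..2]=∅  "cb"
  [2..3]={A}  "bc"
  [3..4]={A,S}  "cc"
  [0..2]=∅  "ccb"
  [1..3]={S}  "cbc"
  [2..4]={A}  "bcc"
  [0..3]={S}  "ccbc"
  [1..4]={S}  "cbcc"
  [0..4]={S}  "ccbcc"

S ∈ T[0,4] ⇒ YES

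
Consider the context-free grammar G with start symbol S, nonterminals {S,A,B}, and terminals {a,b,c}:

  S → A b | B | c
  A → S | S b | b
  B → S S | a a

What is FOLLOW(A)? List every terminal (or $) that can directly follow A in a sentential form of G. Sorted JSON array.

Compute FIRST by fixpoint:
round 1:
  A via A→b: +{b}
  B via B→a a: +{a}
  S via S→A b: +{b}
  S via S→B: +{a}
  S via S→c: +{c}
  FIRST(S)={a,b,c}  FIRST(A)={b}  FIRST(B)={a}
round 2:
  A via A→S: +{a,c}
  B via B→S S: +{b,c}
  FIRST(S)={a,b,c}  FIRST(A)={a,b,c}  FIRST(B)={a,b,c}
round 3: (no change)
  FIRST(S)={a,b,c}  FIRST(A)={a,b,c}  FIRST(B)={a,b,c}

FOLLOW iteration:
initialize: $ ∈ FOLLOW(S)
pass 1:
  A→S b: FOLLOW(S) ⊇ FIRST(b) = {b}; new: +{b}
  B→S S: FOLLOW(S) ⊇ FIRST(S) = {a,b,c}; new: +{a,c}
  S→A b: FOLLOW(A) ⊇ FIRST(b) = {b}; new: +{b}
  S→B: FOLLOW(B) ⊇ FOLLOW(S) ⊇ {$,a,b,c}; new: +{$,a,b,c}
  FOLLOW[S]={$,a,b,c}  FOLLOW[A]={b}  FOLLOW[B]={$,a,b,c}
pass 2: (no change)
  FOLLOW[S]={$,a,b,c}  FOLLOW[A]={b}  FOLLOW[B]={$,a,b,c}

FOLLOW(A) = ["b"]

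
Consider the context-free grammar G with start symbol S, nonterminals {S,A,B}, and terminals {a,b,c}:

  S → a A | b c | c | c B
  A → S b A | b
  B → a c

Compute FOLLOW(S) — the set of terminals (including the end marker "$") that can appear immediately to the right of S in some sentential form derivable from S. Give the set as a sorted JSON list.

FIRST sets, iterate to fixpoint:
[1]
  A via A→b: +{b}
  B via B→a c: +{a}
  S via S→a A: +{a}
  S via S→b c: +{b}
  S via S→c: +{c}
  FIRST[S]={a,b,c}  FIRST[A]={b}  FIRST[B]={a}
[2]
  A via A→S b A: +{a,c}
  FIRST[S]={a,b,c}  FIRST[A]={a,b,c}  FIRST[B]={a}
[3] done
  FIRST[S]={a,b,c}  FIRST[A]={a,b,c}  FIRST[B]={a}

FOLLOW sets:
initialize: $ ∈ FOLLOW(S)
round 1:
  A→S b A: FOLLOW(S) ⊇ FIRST(b) = {b}; new: +{b}
  S→a A: FOLLOW(A) ⊇ FOLLOW(S) ⊇ {$,b}; new: +{$,b}
  S→c B: FOLLOW(B) ⊇ FOLLOW(S) ⊇ {$,b}; new: +{$,b}
  FOLLOW(S)={$,b}  FOLLOW(A)={$,b}  FOLLOW(B)={$,b}
round 2: (stable)
  FOLLOW(S)={$,b}  FOLLOW(A)={$,b}  FOLLOW(B)={$,b}

FOLLOW(S) = ["$", "b"]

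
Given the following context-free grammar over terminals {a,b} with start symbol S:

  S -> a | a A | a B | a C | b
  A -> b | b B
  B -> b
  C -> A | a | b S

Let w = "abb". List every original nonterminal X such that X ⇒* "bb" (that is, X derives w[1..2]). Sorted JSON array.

CNF form of G:
  S -> T1 A | T1 B | T1 C | a | b
  A -> T0 B | b
  B -> b
  C -> T0 B | T0 S | a | b
  T0 -> b
  T1 -> a

CYK table (by increasing span) (cells [i..j] with 1 ≤ i ≤ j ≤ 2 only):
  T[1,1] 'b' = {A,B,C,S,T0}  orig:{A,B,C,S}
  T[2,2] 'b' = {A,B,C,S,T0}  orig:{A,B,C,S}
  T[1,2] 'bb' = {A,C}

Original NTs in T[1,2] deriving "bb": ["A", "C"]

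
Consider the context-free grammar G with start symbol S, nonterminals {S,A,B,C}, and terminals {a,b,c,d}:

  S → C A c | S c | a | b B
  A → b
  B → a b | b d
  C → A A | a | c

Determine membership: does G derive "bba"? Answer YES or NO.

Convert to CNF:
  S -> C X4 | S T3 | T1 B | a
  A -> b
  B -> T0 T1 | T1 T2
  C -> A A | a | c
  T0 -> a
  T1 -> b
  T2 -> d
  T3 -> c
  X4 -> A T3

CYK fill:
  cell(0,0) b: {A,T1}  orig:{A}
  cell(1,1) b: {A,T1}  orig:{A}
  cell(2,2) a: {C,S,T0}  orig:{C,S}
  cell(0,1) bb: {C}
  cell(1,2) ba: ∅
  cell(0,2) bba: ∅

S ∉ T[0,2] ⇒ NO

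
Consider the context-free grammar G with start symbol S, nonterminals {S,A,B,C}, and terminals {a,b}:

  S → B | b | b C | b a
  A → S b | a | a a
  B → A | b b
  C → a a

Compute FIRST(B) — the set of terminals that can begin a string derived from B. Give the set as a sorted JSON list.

Compute FIRST by fixpoint:
pass 1:
  A via A→a: +{a}
  B via B→A: +{a}
  B via B→b b: +{b}
  C via C→a a: +{a}
  S via S→B: +{a,b}
  S: {a,b}  A: {a}  B: {a,b}  C: {a}
pass 2:
  A via A→S b: +{b}
  S: {a,b}  A: {a,b}  B: {a,b}  C: {a}
pass 3: done
  S: {a,b}  A: {a,b}  B: {a,b}  C: {a}

FIRST(B) = ["a", "b"]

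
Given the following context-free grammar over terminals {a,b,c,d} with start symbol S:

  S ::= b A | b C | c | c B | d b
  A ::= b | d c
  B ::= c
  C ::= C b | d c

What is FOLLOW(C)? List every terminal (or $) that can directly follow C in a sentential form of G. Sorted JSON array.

FIRST iteration:
[1]
  A via A→b: +{b}
  A via A→d c: +{d}
  B via B→c: +{c}
  C via C→d c: +{d}
  S via S→b A: +{b}
  S via S→c: +{c}
  S via S→d b: +{d}
  S: {b,c,d}  A: {b,d}  B: {c}  C: {d}
[2] (stable)
  S: {b,c,d}  A: {b,d}  B: {c}  C: {d}

FOLLOW sets:
initialize: $ ∈ FOLLOW(S)
pass 1:
  C→C b: FOLLOW(C) ⊇ FIRST(b) = {b}; new: +{b}
  S→b A: FOLLOW(A) ⊇ FOLLOW(S) ⊇ {$}; new: +{$}
  S→b C: FOLLOW(C) ⊇ FOLLOW(S) ⊇ {$}; new: +{$}
  S→c B: FOLLOW(B) ⊇ FOLLOW(S) ⊇ {$}; new: +{$}
  FOLLOW[S]={$}  FOLLOW[A]={$}  FOLLOW[B]={$}  FOLLOW[C]={$,b}
pass 2: (no change)
  FOLLOW[S]={$}  FOLLOW[A]={$}  FOLLOW[B]={$}  FOLLOW[C]={$,b}

FOLLOW(C) = ["$", "b"]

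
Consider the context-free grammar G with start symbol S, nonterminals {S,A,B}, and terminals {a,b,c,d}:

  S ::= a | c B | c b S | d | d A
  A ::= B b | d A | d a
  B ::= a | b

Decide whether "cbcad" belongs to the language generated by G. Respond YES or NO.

CNF form of G:
  S -> T1 A | T3 B | T3 X4 | a | d
  A -> B T0 | T1 A | T1 T2
  B -> a | b
  T0 -> b
  T1 -> d
  T2 -> a
  T3 -> c
  X4 -> T0 S

CYK table (by increasing span):
  T[0,0] 'c' = {T3}  orig:{}
  T[1,1] 'b' = {B,T0}  orig:{B}
  T[2,2] 'c' = {T3}  orig:{}
  T[3,3] 'a' = {B,S,T2}  orig:{B,S}
  T[4,4] 'd' = {S,T1}  orig:{S}
  T[0,1] 'cb' = {S}
  T[1,2] 'bc' = ∅
  T[2,3] 'ca' = {S}
  T[3,4] 'ad' = ∅
  T[0,2] 'cbc' = ∅
  T[1,3] 'bca' = {X4}  orig:{}
  T[2,4] 'cad' = ∅
  T[0,3] 'cbca' = {S}
  T[1,4] 'bcad' = ∅
  T[0,4] 'cbcad' = ∅

S ∉ T[0,4] ⇒ NO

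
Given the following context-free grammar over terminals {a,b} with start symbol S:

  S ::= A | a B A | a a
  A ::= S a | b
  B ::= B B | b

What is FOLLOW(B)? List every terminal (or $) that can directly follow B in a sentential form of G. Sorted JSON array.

FIRST iteration:
iter 1:
  A via A→b: +{b}
  B via B→b: +{b}
  S via S→A: +{b}
  S via S→a B A: +{a}
  FIRST[S]={a,b}  FIRST[A]={b}  FIRST[B]={b}
iter 2:
  A via A→S a: +{a}
  FIRST[S]={a,b}  FIRST[A]={a,b}  FIRST[B]={b}
iter 3: (no change)
  FIRST[S]={a,b}  FIRST[A]={a,b}  FIRST[B]={b}

Compute FOLLOW by fixpoint:
seed FOLLOW(S) with $
pass 1:
  A→S a: FOLLOW(S) ⊇ FIRST(a) = {a}; new: +{a}
  B→B B: FOLLOW(B) ⊇ FIRST(B) = {b}; new: +{b}
  S→A: FOLLOW(A) ⊇ FOLLOW(S) ⊇ {$,a}; new: +{$,a}
  S→a B A: FOLLOW(B) ⊇ FIRST(A) = {a,b}; new: +{a}
  S: {$,a}  A: {$,a}  B: {a,b}
pass 2: (stable)
  S: {$,a}  A: {$,a}  B: {a,b}

FOLLOW(B) = ["a", "b"]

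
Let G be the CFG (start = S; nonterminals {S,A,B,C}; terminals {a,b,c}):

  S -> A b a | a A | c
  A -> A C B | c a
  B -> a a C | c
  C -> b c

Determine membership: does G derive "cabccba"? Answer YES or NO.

CNF form of G:
  S -> A X5 | T1 A | c
  A -> A X3 | T0 T1
  B -> T1 X4 | c
  C -> T2 T0
  T0 -> c
  T1 -> a
  T2 -> b
  X3 -> C B
  X4 -> T1 C
  X5 -> T2 T1

CYK fill:
  [0..0]={B,S,T0}  "c"  orig:{B,S}
  [1..1]={T1}  "a"  orig:{}
  [2..2]={T2}  "b"  orig:{}
  [3..3]={B,S,T0}  "c"  orig:{B,S}
  [4..4]={B,S,T0}  "c"  orig:{B,S}
  [5..5]={T2}  "b"  orig:{}
  [6..6]={T1}  "a"  orig:{}
  [0..1]={A}  "ca"
  [1..2]=∅  "ab"
  [2..3]={C}  "bc"
  [3..4]=∅  "cc"
  [4..5]=∅  "cb"
  [5..6]={X5}  "ba"  orig:{}
  [0..2]=∅  "cab"
  [1..3]={X4}  "abc"  orig:{}
  [2..4]={X3}  "bcc"  orig:{}
  [3..5]=∅  "ccb"
  [4..6]=∅  "cba"
  [0..3]=∅  "cabc"
  [1..4]=∅  "abcc"
  [2..5]=∅  "bccb"
  [3..6]=∅  "ccba"
  [0..4]={A}  "cabcc"
  [1..5]=∅  "abccb"
  [2..6]=∅  "bccba"
  [0..5]=∅  "cabccb"
  [1..6]=∅  "abccba"
  [0..6]={S}  "cabccba"

S ∈ T[0,6] ⇒ YES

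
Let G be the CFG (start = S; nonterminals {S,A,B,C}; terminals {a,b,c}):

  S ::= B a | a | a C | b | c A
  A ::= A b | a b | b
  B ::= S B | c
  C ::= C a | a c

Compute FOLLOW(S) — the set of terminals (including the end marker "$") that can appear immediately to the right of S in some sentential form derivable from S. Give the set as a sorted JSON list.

Compute FIRST by fixpoint:
pass 1:
  A via A→a b: +{a}
  A via A→b: +{b}
  B via B→c: +{c}
  C via C→a c: +{a}
  S via S→B a: +{c}
  S via S→a: +{a}
  S via S→b: +{b}
  FIRST(S)={a,b,c}  FIRST(A)={a,b}  FIRST(B)={c}  FIRST(C)={a}
pass 2:
  B via B→S B: +{a,b}
  FIRST(S)={a,b,c}  FIRST(A)={a,b}  FIRST(B)={a,b,c}  FIRST(C)={a}
pass 3: (stable)
  FIRST(S)={a,b,c}  FIRST(A)={a,b}  FIRST(B)={a,b,c}  FIRST(C)={a}

FOLLOW iteration:
FOLLOW(S) := {$}
pass 1:
  A→A b: FOLLOW(A) ⊇ FIRST(b) = {b}; new: +{b}
  B→S B: FOLLOW(S) ⊇ FIRST(B) = {a,b,c}; new: +{a,b,c}
  C→C a: FOLLOW(C) ⊇ FIRST(a) = {a}; new: +{a}
  S→B a: FOLLOW(B) ⊇ FIRST(a) = {a}; new: +{a}
  S→a C: FOLLOW(C) ⊇ FOLLOW(S) ⊇ {$,a,b,c}; new: +{$,b,c}
  S→c A: FOLLOW(A) ⊇ FOLLOW(S) ⊇ {$,a,b,c}; new: +{$,a,c}
  S: {$,a,b,c}  A: {$,a,b,c}  B: {a}  C: {$,a,b,c}
pass 2: (stable)
  S: {$,a,b,c}  A: {$,a,b,c}  B: {a}  C: {$,a,b,c}

FOLLOW(S) = ["$", "a", "b", "c"]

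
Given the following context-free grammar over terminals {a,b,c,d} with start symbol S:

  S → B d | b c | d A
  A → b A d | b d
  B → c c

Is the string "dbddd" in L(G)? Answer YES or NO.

Convert to CNF:
  S -> B T1 | T0 T2 | T1 A
  A -> T0 T1 | T0 X3
  B -> T2 T2
  T0 -> b
  T1 -> d
  T2 -> c
  X3 -> A T1

CYK table (by increasing span):
  [0..0]={T1}  "d"  orig:{}
  [1..1]={T0}  "b"  orig:{}
  [2..2]={T1}  "d"  orig:{}
  [3..3]={T1}  "d"  orig:{}
  [4..4]={T1}  "d"  orig:{}
  [0..1]=∅  "db"
  [1..2]={A}  "bd"
  [2..3]=∅  "dd"
  [3..4]=∅  "dd"
  [0..2]={S}  "dbd"
  [1..3]={X3}  "bdd"  orig:{}
  [2..4]=∅  "ddd"
  [0..3]=∅  "dbdd"
  [1..4]=∅  "bddd"
  [0..4]=∅  "dbddd"

S ∉ T[0,4] ⇒ NO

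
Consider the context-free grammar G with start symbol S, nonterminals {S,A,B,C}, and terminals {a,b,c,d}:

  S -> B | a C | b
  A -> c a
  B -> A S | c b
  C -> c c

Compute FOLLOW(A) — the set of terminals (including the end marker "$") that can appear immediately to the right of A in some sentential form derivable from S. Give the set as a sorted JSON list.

FIRST sets, iterate to fixpoint:
[1]
  A via A→c a: +{c}
  B via B→A S: +{c}
  C via C→c c: +{c}
  S via S→B: +{c}
  S via S→a C: +{a}
  S via S→b: +{b}
  FIRST(S)={a,b,c}  FIRST(A)={c}  FIRST(B)={c}  FIRST(C)={c}
[2] (no change)
  FIRST(S)={a,b,c}  FIRST(A)={c}  FIRST(B)={c}  FIRST(C)={c}

FOLLOW iteration:
FOLLOW(S) := {$}
pass 1:
  B→A S: FOLLOW(A) ⊇ FIRST(S) = {a,b,c}; new: +{a,b,c}
  S→B: FOLLOW(B) ⊇ FOLLOW(S) ⊇ {$}; new: +{$}
  S→a C: FOLLOW(C) ⊇ FOLLOW(S) ⊇ {$}; new: +{$}
  S: {$}  A: {a,b,c}  B: {$}  C: {$}
pass 2: — fixpoint
  S: {$}  A: {a,b,c}  B: {$}  C: {$}

FOLLOW(A) = ["a", "b", "c"]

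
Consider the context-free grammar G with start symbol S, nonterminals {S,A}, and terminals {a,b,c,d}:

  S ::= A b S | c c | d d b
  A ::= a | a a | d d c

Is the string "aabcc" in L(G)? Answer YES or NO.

Convert to CNF:
  S -> A X5 | T1 X6 | T2 T2
  A -> T0 T0 | T1 X4 | a
  T0 -> a
  T1 -> d
  T2 -> c
  T3 -> b
  X4 -> T1 T2
  X5 -> T3 S
  X6 -> T1 T3

CYK fill:
  cell(0,0) a: {A,T0}  orig:{A}
  cell(1,1) a: {A,T0}  orig:{A}
  cell(2,2) b: {T3}  orig:{}
  cell(3,3) c: {T2}  orig:{}
  cell(4,4) c: {T2}  orig:{}
  cell(0,1) aa: {A}
  cell(1,2) ab: ∅
  cell(2,3) bc: ∅
  cell(3,4) cc: {S}
  cell(0,2) aab: ∅
  cell(1,3) abc: ∅
  cell(2,4) bcc: {X5}  orig:{}
  cell(0,3) aabc: ∅
  cell(1,4) abcc: {S}
  cell(0,4) aabcc: {S}

S ∈ T[0,4] ⇒ YES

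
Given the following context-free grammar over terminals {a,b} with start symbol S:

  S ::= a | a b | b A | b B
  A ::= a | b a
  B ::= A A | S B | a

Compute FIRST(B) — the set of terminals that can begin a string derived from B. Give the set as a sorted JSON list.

FIRST iteration:
iter 1:
  A via A→a: +{a}
  A via A→b a: +{b}
  B via B→A A: +{a,b}
  S via S→a: +{a}
  S via S→b A: +{b}
  S: {a,b}  A: {a,b}  B: {a,b}
iter 2: (no change)
  S: {a,b}  A: {a,b}  B: {a,b}

FIRST(B) = ["a", "b"]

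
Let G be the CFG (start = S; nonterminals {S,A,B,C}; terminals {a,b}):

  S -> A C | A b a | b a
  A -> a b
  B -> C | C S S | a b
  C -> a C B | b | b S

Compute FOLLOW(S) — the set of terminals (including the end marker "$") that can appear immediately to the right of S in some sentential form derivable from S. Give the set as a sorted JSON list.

FIRST iteration:
pass 1:
  A via A→a b: +{a}
  B via B→a b: +{a}
  C via C→a C B: +{a}
  C via C→b: +{b}
  S via S→A C: +{a}
  S via S→b a: +{b}
  S: {a,b}  A: {a}  B: {a}  C: {a,b}
pass 2:
  B via B→C: +{b}
  S: {a,b}  A: {a}  B: {a,b}  C: {a,b}
pass 3: done
  S: {a,b}  A: {a}  B: {a,b}  C: {a,b}

FOLLOW sets:
FOLLOW(S) := {$}
round 1:
  B→C S S: FOLLOW(C) ⊇ FIRST(S) = {a,b}; new: +{a,b}
  B→C S S: FOLLOW(S) ⊇ FIRST(S) = {a,b}; new: +{a,b}
  C→a C B: FOLLOW(B) ⊇ FOLLOW(C) ⊇ {a,b}; new: +{a,b}
  S→A C: FOLLOW(A) ⊇ FIRST(C) = {a,b}; new: +{a,b}
  S→A C: FOLLOW(C) ⊇ FOLLOW(S) ⊇ {$,a,b}; new: +{$}
  FOLLOW(S)={$,a,b}  FOLLOW(A)={a,b}  FOLLOW(B)={a,b}  FOLLOW(C)={$,a,b}
round 2:
  C→a C B: FOLLOW(B) ⊇ FOLLOW(C) ⊇ {$,a,b}; new: +{$}
  FOLLOW(S)={$,a,b}  FOLLOW(A)={a,b}  FOLLOW(B)={$,a,b}  FOLLOW(C)={$,a,b}
round 3: done
  FOLLOW(S)={$,a,b}  FOLLOW(A)={a,b}  FOLLOW(B)={$,a,b}  FOLLOW(C)={$,a,b}

FOLLOW(S) = ["$", "a", "b"]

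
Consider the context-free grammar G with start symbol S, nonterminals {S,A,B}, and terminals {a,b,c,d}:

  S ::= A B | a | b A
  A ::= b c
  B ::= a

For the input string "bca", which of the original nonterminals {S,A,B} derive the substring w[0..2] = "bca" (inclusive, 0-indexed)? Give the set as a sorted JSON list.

CNF form of G:
  S -> A B | T0 A | a
  A -> T0 T1
  B -> a
  T0 -> b
  T1 -> c

Fill CYK table bottom-up, restricted to cells inside w[0..2]:
  cell(0,0) b: {T0}  orig:{}
  cell(1,1) c: {T1}  orig:{}
  cell(2,2) a: {B,S}
  cell(0,1) bc: {A}
  cell(1,2) ca: ∅
  cell(0,2) bca: {S}

Original NTs in T[0,2] deriving "bca": ["S"]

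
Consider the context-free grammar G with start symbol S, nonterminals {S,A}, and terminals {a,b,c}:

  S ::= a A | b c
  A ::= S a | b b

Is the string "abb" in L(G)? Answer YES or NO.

Convert to CNF:
  S -> T0 A | T1 T2
  A -> S T0 | T1 T1
  T0 -> a
  T1 -> b
  T2 -> c

CYK table (by increasing span):
  T[0,0] 'a' = {T0}  orig:{}
  T[1,1] 'b' = {T1}  orig:{}
  T[2,2] 'b' = {T1}  orig:{}
  T[0,1] 'ab' = ∅
  T[1,2] 'bb' = {A}
  T[0,2] 'abb' = {S}

S ∈ T[0,2] ⇒ YES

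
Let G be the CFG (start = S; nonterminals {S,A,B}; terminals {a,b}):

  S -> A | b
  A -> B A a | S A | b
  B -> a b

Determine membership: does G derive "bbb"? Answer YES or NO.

Convert to CNF:
  S -> B X3 | S A | b
  A -> B X2 | S A | b
  B -> T0 T1
  T0 -> a
  T1 -> b
  X2 -> A T0
  X3 -> A T0

Fill CYK table bottom-up:
  [0..0]={A,S,T1}  "b"  orig:{A,S}
  [1..1]={A,S,T1}  "b"  orig:{A,S}
  [2..2]={A,S,T1}  "b"  orig:{A,S}
  [0..1]={A,S}  "bb"
  [1..2]={A,S}  "bb"
  [0..2]={A,S}  "bbb"

S ∈ T[0,2] ⇒ YES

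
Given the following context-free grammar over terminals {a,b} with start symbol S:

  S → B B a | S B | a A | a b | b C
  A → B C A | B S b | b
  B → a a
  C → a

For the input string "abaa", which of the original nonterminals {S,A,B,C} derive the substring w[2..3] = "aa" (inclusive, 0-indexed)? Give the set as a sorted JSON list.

Convert to CNF:
  S -> B X4 | S B | T0 C | T1 A | T1 T0
  A -> B X2 | B X3 | b
  B -> T1 T1
  C -> a
  T0 -> b
  T1 -> a
  X2 -> C A
  X3 -> S T0
  X4 -> B T1

Fill CYK table bottom-up (cells [i..j] with 2 ≤ i ≤ j ≤ 3 only):
  cell(2,2) a: {C,T1}  orig:{C}
  cell(3,3) a: {C,T1}  orig:{C}
  cell(2,3) aa: {B}

Original NTs in T[2,3] deriving "aa": ["B"]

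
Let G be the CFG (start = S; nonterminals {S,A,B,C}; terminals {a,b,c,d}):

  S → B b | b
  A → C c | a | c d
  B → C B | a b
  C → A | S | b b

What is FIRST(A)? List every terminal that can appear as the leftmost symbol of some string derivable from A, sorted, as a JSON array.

FIRST sets, iterate to fixpoint:
pass 1:
  A via A→a: +{a}
  A via A→c d: +{c}
  B via B→a b: +{a}
  C via C→A: +{a,c}
  C via C→b b: +{b}
  S via S→B b: +{a}
  S via S→b: +{b}
  S: {a,b}  A: {a,c}  B: {a}  C: {a,b,c}
pass 2:
  A via A→C c: +{b}
  B via B→C B: +{b,c}
  S via S→B b: +{c}
  S: {a,b,c}  A: {a,b,c}  B: {a,b,c}  C: {a,b,c}
pass 3: (no change)
  S: {a,b,c}  A: {a,b,c}  B: {a,b,c}  C: {a,b,c}

FIRST(A) = ["a", "b", "c"]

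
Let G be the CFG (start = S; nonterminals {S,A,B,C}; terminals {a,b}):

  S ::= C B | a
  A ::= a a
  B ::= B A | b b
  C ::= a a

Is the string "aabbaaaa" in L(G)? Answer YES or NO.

Convert to CNF:
  S -> C B | a
  A -> T0 T0
  B -> B A | T1 T1
  C -> T0 T0
  T0 -> a
  T1 -> b

CYK table (by increasing span):
  cell(0,0) a: {S,T0}  orig:{S}
  cell(1,1) a: {S,T0}  orig:{S}
  cell(2,2) b: {T1}  orig:{}
  cell(3,3) b: {T1}  orig:{}
  cell(4,4) a: {S,T0}  orig:{S}
  cell(5,5) a: {S,T0}  orig:{S}
  cell(6,6) a: {S,T0}  orig:{S}
  cell(7,7) a: {S,T0}  orig:{S}
  cell(0,1) aa: {A,C}
  cell(1,2) ab: ∅
  cell(2,3) bb: {B}
  cell(3,4) ba: ∅
  cell(4,5) aa: {A,C}
  cell(5,6) aa: {A,C}
  cell(6,7) aa: {A,C}
  cell(0,2) aab: ∅
  cell(1,3) abb: ∅
  cell(2,4) bba: ∅
  cell(3,5) baa: ∅
  cell(4,6) aaa: ∅
  cell(5,7) aaa: ∅
  cell(0,3) aabb: {S}
  cell(1,4) abba: ∅
  cell(2,5) bbaa: {B}
  cell(3,6) baaa: ∅
  cell(4,7) aaaa: ∅
  cell(0,4) aabba: ∅
  cell(1,5) abbaa: ∅
  cell(2,6) bbaaa: ∅
  cell(3,7) baaaa: ∅
  cell(0,5) aabbaa: {S}
  cell(1,6) abbaaa: ∅
  cell(2,7) bbaaaa: {B}
  cell(0,6) aabbaaa: ∅
  cell(1,7) abbaaaa: ∅
  cell(0,7) aabbaaaa: {S}

S ∈ T[0,7] ⇒ YES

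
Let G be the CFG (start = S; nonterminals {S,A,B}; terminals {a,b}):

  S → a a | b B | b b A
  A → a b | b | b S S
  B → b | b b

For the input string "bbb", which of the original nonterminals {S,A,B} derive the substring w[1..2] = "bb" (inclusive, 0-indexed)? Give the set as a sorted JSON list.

Convert to CNF:
  S -> T0 T0 | T1 B | T1 X3
  A -> T0 T1 | T1 X2 | b
  B -> T1 T1 | b
  T0 -> a
  T1 -> b
  X2 -> S S
  X3 -> T1 A

Fill CYK table bottom-up — only the sub-triangle for w[1..2]:
  T[1,1] 'b' = {A,B,T1}  orig:{A,B}
  T[2,2] 'b' = {A,B,T1}  orig:{A,B}
  T[1,2] 'bb' = {B,S,X3}  orig:{B,S}

Original NTs in T[1,2] deriving "bb": ["B", "S"]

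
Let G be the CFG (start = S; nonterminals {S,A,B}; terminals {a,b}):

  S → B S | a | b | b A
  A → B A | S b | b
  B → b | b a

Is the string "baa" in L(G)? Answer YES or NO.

CNF form of G:
  S -> B S | T0 A | a | b
  A -> B A | S T0 | b
  B -> T0 T1 | b
  T0 -> b
  T1 -> a

Fill CYK table bottom-up:
  cell(0,0) b: {A,B,S,T0}  orig:{A,B,S}
  cell(1,1) a: {S,T1}  orig:{S}
  cell(2,2) a: {S,T1}  orig:{S}
  cell(0,1) ba: {B,S}
  cell(1,2) aa: ∅
  cell(0,2) baa: {S}

S ∈ T[0,2] ⇒ YES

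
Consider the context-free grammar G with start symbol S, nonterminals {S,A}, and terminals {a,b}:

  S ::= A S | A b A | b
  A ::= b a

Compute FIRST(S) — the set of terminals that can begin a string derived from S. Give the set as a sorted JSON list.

FIRST iteration:
iter 1:
  A via A→b a: +{b}
  S via S→A S: +{b}
  FIRST(S)={b}  FIRST(A)={b}
iter 2: (stable)
  FIRST(S)={b}  FIRST(A)={b}

FIRST(S) = ["b"]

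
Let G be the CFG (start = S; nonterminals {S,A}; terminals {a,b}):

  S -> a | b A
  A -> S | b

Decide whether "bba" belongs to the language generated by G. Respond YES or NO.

CNF form of G:
  S -> T0 A | a
  A -> T0 A | a | b
  T0 -> b

CYK fill:
  T[0,0] 'b' = {A,T0}  orig:{A}
  T[1,1] 'b' = {A,T0}  orig:{A}
  T[2,2] 'a' = {A,S}
  T[0,1] 'bb' = {A,S}
  T[1,2] 'ba' = {A,S}
  T[0,2] 'bba' = {A,S}

S ∈ T[0,2] ⇒ YES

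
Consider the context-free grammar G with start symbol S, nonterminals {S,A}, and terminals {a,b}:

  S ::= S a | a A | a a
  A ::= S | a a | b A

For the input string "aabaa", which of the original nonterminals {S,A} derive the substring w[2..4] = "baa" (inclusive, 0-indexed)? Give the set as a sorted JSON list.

Convert to CNF:
  S -> S T0 | T0 A | T0 T0
  A -> S T0 | T0 A | T0 T0 | T1 A
  T0 -> a
  T1 -> b

Fill CYK table bottom-up, restricted to cells inside w[2..4]:
  T[2,2] 'b' = {T1}  orig:{}
  T[3,3] 'a' = {T0}  orig:{}
  T[4,4] 'a' = {T0}  orig:{}
  T[2,3] 'ba' = ∅
  T[3,4] 'aa' = {A,S}
  T[2,4] 'baa' = {A}

Original NTs in T[2,4] deriving "baa": ["A"]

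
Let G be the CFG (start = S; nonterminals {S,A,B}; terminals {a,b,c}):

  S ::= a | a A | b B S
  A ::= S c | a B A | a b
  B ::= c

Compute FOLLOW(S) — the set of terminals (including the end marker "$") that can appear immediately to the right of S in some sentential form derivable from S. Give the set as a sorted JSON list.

FIRST iteration:
pass 1:
  A via A→a B A: +{a}
  B via B→c: +{c}
  S via S→a: +{a}
  S via S→b B S: +{b}
  FIRST[S]={a,b}  FIRST[A]={a}  FIRST[B]={c}
pass 2:
  A via A→S c: +{b}
  FIRST[S]={a,b}  FIRST[A]={a,b}  FIRST[B]={c}
pass 3: (no change)
  FIRST[S]={a,b}  FIRST[A]={a,b}  FIRST[B]={c}

FOLLOW iteration:
FOLLOW(S) := {$}
pass 1:
  A→S c: FOLLOW(S) ⊇ FIRST(c) = {c}; new: +{c}
  A→a B A: FOLLOW(B) ⊇ FIRST(A) = {a,b}; new: +{a,b}
  S→a A: FOLLOW(A) ⊇ FOLLOW(S) ⊇ {$,c}; new: +{$,c}
  FOLLOW(S)={$,c}  FOLLOW(A)={$,c}  FOLLOW(B)={a,b}
pass 2: (no change)
  FOLLOW(S)={$,c}  FOLLOW(A)={$,c}  FOLLOW(B)={a,b}

FOLLOW(S) = ["$", "c"]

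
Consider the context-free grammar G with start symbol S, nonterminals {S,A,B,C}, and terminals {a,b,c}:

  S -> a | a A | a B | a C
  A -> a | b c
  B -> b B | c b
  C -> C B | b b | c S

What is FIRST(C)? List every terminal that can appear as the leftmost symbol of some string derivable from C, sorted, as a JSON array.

Compute FIRST by fixpoint:
[1]
  A via A→a: +{a}
  A via A→b c: +{b}
  B via B→b B: +{b}
  B via B→c b: +{c}
  C via C→b b: +{b}
  C via C→c S: +{c}
  S via S→a: +{a}
  S: {a}  A: {a,b}  B: {b,c}  C: {b,c}
[2] (no change)
  S: {a}  A: {a,b}  B: {b,c}  C: {b,c}

FIRST(C) = ["b", "c"]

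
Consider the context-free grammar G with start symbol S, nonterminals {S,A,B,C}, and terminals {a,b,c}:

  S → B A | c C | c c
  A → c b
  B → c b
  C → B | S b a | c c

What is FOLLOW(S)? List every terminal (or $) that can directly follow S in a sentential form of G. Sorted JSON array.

FIRST iteration:
[1]
  A via A→c b: +{c}
  B via B→c b: +{c}
  C via C→B: +{c}
  S via S→B A: +{c}
  FIRST[S]={c}  FIRST[A]={c}  FIRST[B]={c}  FIRST[C]={c}
[2] (stable)
  FIRST[S]={c}  FIRST[A]={c}  FIRST[B]={c}  FIRST[C]={c}

Compute FOLLOW by fixpoint:
initialize: $ ∈ FOLLOW(S)
[1]
  C→S b a: FOLLOW(S) ⊇ FIRST(b) = {b}; new: +{b}
  S→B A: FOLLOW(B) ⊇ FIRST(A) = {c}; new: +{c}
  S→B A: FOLLOW(A) ⊇ FOLLOW(S) ⊇ {$,b}; new: +{$,b}
  S→c C: FOLLOW(C) ⊇ FOLLOW(S) ⊇ {$,b}; new: +{$,b}
  FOLLOW(S)={$,b}  FOLLOW(A)={$,b}  FOLLOW(B)={c}  FOLLOW(C)={$,b}
[2]
  C→B: FOLLOW(B) ⊇ FOLLOW(C) ⊇ {$,b}; new: +{$,b}
  FOLLOW(S)={$,b}  FOLLOW(A)={$,b}  FOLLOW(B)={$,b,c}  FOLLOW(C)={$,b}
[3] (no change)
  FOLLOW(S)={$,b}  FOLLOW(A)={$,b}  FOLLOW(B)={$,b,c}  FOLLOW(C)={$,b}

FOLLOW(S) = ["$", "b"]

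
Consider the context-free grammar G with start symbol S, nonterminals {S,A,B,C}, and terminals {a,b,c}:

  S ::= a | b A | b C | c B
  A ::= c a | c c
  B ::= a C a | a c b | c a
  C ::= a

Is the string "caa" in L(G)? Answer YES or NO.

CNF form of G:
  S -> T0 B | T2 A | T2 C | a
  A -> T0 T0 | T0 T1
  B -> T0 T1 | T1 X3 | T1 X4
  C -> a
  T0 -> c
  T1 -> a
  T2 -> b
  X3 -> C T1
  X4 -> T0 T2

CYK table (by increasing span):
  T[0,0] 'c' = {T0}  orig:{}
  T[1,1] 'a' = {C,S,T1}  orig:{C,S}
  T[2,2] 'a' = {C,S,T1}  orig:{C,S}
  T[0,1] 'ca' = {A,B}
  T[1,2] 'aa' = {X3}  orig:{}
  T[0,2] 'caa' = ∅

S ∉ T[0,2] ⇒ NO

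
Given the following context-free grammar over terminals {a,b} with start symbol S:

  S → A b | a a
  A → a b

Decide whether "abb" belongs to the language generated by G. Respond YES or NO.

Convert to CNF:
  S -> A T1 | T0 T0
  A -> T0 T1
  T0 -> a
  T1 -> b

CYK table (by increasing span):
  [0..0]={T0}  "a"  orig:{}
  [1..1]={T1}  "b"  orig:{}
  [2..2]={T1}  "b"  orig:{}
  [0..1]={A}  "ab"
  [1..2]=∅  "bb"
  [0..2]={S}  "abb"

S ∈ T[0,2] ⇒ YES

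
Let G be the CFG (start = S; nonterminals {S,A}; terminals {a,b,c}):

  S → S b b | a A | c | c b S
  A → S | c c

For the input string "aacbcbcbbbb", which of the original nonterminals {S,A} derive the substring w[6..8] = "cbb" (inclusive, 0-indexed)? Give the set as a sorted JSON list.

CNF form of G:
  S -> S X5 | T1 A | T2 X6 | c
  A -> S X3 | T1 A | T2 T2 | T2 X4 | c
  T0 -> b
  T1 -> a
  T2 -> c
  X3 -> T0 T0
  X4 -> T0 S
  X5 -> T0 T0
  X6 -> T0 S

Fill CYK table bottom-up, restricted to cells inside w[6..8]:
  cell(6,6) c: {A,S,T2}  orig:{A,S}
  cell(7,7) b: {T0}  orig:{}
  cell(8,8) b: {T0}  orig:{}
  cell(6,7) cb: ∅
  cell(7,8) bb: {X3,X5}  orig:{}
  cell(6,8) cbb: {A,S}

Original NTs in T[6,8] deriving "cbb": ["A", "S"]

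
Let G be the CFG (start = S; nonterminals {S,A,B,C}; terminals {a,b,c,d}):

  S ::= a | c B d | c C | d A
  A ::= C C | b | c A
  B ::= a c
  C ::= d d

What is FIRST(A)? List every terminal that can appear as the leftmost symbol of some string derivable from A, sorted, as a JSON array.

Compute FIRST by fixpoint:
round 1:
  A via A→b: +{b}
  A via A→c A: +{c}
  B via B→a c: +{a}
  C via C→d d: +{d}
  S via S→a: +{a}
  S via S→c B d: +{c}
  S via S→d A: +{d}
  FIRST[S]={a,c,d}  FIRST[A]={b,c}  FIRST[B]={a}  FIRST[C]={d}
round 2:
  A via A→C C: +{d}
  FIRST[S]={a,c,d}  FIRST[A]={b,c,d}  FIRST[B]={a}  FIRST[C]={d}
round 3: — fixpoint
  FIRST[S]={a,c,d}  FIRST[A]={b,c,d}  FIRST[B]={a}  FIRST[C]={d}

FIRST(A) = ["b", "c", "d"]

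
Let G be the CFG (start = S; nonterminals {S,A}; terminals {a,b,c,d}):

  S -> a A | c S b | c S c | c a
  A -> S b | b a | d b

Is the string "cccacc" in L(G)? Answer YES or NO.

Convert to CNF:
  S -> T1 A | T3 T1 | T3 X4 | T3 X5
  A -> S T0 | T0 T1 | T2 T0
  T0 -> b
  T1 -> a
  T2 -> d
  T3 -> c
  X4 -> S T0
  X5 -> S T3

CYK table (by increasing span):
  [0..0]={T3}  "c"  orig:{}
  [1..1]={T3}  "c"  orig:{}
  [2..2]={T3}  "c"  orig:{}
  [3..3]={T1}  "a"  orig:{}
  [4..4]={T3}  "c"  orig:{}
  [5..5]={T3}  "c"  orig:{}
  [0..1]=∅  "cc"
  [1..2]=∅  "cc"
  [2..3]={S}  "ca"
  [3..4]=∅  "ac"
  [4..5]=∅  "cc"
  [0..2]=∅  "ccc"
  [1..3]=∅  "cca"
  [2..4]={X5}  "cac"  orig:{}
  [3..5]=∅  "acc"
  [0..3]=∅  "ccca"
  [1..4]={S}  "ccac"
  [2..5]=∅  "cacc"
  [0..4]=∅  "cccac"
  [1..5]={X5}  "ccacc"  orig:{}
  [0..5]={S}  "cccacc"

S ∈ T[0,5] ⇒ YES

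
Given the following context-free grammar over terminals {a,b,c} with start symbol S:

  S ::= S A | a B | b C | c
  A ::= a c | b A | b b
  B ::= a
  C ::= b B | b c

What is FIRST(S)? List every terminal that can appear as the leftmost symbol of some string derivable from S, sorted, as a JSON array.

Compute FIRST by fixpoint:
iter 1:
  A via A→a c: +{a}
  A via A→b A: +{b}
  B via B→a: +{a}
  C via C→b B: +{b}
  S via S→a B: +{a}
  S via S→b C: +{b}
  S via S→c: +{c}
  FIRST(S)={a,b,c}  FIRST(A)={a,b}  FIRST(B)={a}  FIRST(C)={b}
iter 2: (no change)
  FIRST(S)={a,b,c}  FIRST(A)={a,b}  FIRST(B)={a}  FIRST(C)={b}

FIRST(S) = ["a", "b", "c"]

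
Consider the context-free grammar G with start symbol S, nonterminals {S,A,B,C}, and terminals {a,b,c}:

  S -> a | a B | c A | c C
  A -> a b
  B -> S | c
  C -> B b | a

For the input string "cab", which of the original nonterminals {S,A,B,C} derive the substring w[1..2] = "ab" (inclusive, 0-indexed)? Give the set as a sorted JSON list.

Convert to CNF:
  S -> T0 B | T2 A | T2 C | a
  A -> T0 T1
  B -> T0 B | T2 A | T2 C | a | c
  C -> B T1 | a
  T0 -> a
  T1 -> b
  T2 -> c

CYK table (by increasing span), restricted to cells inside w[1..2]:
  [1..1]={B,C,S,T0}  "a"  orig:{B,C,S}
  [2..2]={T1}  "b"  orig:{}
  [1..2]={A,C}  "ab"

Original NTs in T[1,2] deriving "ab": ["A", "C"]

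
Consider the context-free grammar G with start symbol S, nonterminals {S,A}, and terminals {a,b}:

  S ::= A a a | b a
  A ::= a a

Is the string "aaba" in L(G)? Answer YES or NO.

Convert to CNF:
  S -> A X2 | T1 T0
  A -> T0 T0
  T0 -> a
  T1 -> b
  X2 -> T0 T0

Fill CYK table bottom-up:
  [0..0]={T0}  "a"  orig:{}
  [1..1]={T0}  "a"  orig:{}
  [2..2]={T1}  "b"  orig:{}
  [3..3]={T0}  "a"  orig:{}
  [0..1]={A,X2}  "aa"  orig:{A}
  [1..2]=∅  "ab"
  [2..3]={S}  "ba"
  [0..2]=∅  "aab"
  [1..3]=∅  "aba"
  [0..3]=∅  "aaba"

S ∉ T[0,3] ⇒ NO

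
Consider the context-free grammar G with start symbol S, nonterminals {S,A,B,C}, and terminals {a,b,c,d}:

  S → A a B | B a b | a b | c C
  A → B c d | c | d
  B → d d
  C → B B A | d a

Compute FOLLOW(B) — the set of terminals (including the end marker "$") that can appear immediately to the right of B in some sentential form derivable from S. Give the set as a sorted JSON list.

Compute FIRST by fixpoint:
[1]
  A via A→c: +{c}
  A via A→d: +{d}
  B via B→d d: +{d}
  C via C→B B A: +{d}
  S via S→A a B: +{c,d}
  S via S→a b: +{a}
  S: {a,c,d}  A: {c,d}  B: {d}  C: {d}
[2] (stable)
  S: {a,c,d}  A: {c,d}  B: {d}  C: {d}

FOLLOW iteration:
FOLLOW(S) := {$}
round 1:
  A→B c d: FOLLOW(B) ⊇ FIRST(c) = {c}; new: +{c}
  C→B B A: FOLLOW(B) ⊇ FIRST(B) = {d}; new: +{d}
  S→A a B: FOLLOW(A) ⊇ FIRST(a) = {a}; new: +{a}
  S→A a B: FOLLOW(B) ⊇ FOLLOW(S) ⊇ {$}; new: +{$}
  S→B a b: FOLLOW(B) ⊇ FIRST(a) = {a}; new: +{a}
  S→c C: FOLLOW(C) ⊇ FOLLOW(S) ⊇ {$}; new: +{$}
  FOLLOW(S)={$}  FOLLOW(A)={a}  FOLLOW(B)={$,a,c,d}  FOLLOW(C)={$}
round 2:
  C→B B A: FOLLOW(A) ⊇ FOLLOW(C) ⊇ {$}; new: +{$}
  FOLLOW(S)={$}  FOLLOW(A)={$,a}  FOLLOW(B)={$,a,c,d}  FOLLOW(C)={$}
round 3: — fixpoint
  FOLLOW(S)={$}  FOLLOW(A)={$,a}  FOLLOW(B)={$,a,c,d}  FOLLOW(C)={$}

FOLLOW(B) = ["$", "a", "c", "d"]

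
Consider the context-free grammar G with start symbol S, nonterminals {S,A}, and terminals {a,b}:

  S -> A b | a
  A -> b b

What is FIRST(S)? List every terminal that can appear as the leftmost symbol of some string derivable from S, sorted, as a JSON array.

FIRST sets, iterate to fixpoint:
round 1:
  A via A→b b: +{b}
  S via S→A b: +{b}
  S via S→a: +{a}
  FIRST[S]={a,b}  FIRST[A]={b}
round 2: done
  FIRST[S]={a,b}  FIRST[A]={b}

FIRST(S) = ["a", "b"]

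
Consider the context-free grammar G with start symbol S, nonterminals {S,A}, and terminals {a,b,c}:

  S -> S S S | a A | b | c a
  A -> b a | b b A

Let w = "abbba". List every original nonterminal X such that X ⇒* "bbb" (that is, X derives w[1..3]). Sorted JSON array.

CNF form of G:
  S -> S X4 | T1 A | T2 T1 | b
  A -> T0 T1 | T0 X3
  T0 -> b
  T1 -> a
  T2 -> c
  X3 -> T0 A
  X4 -> S S

Fill CYK table bottom-up, restricted to cells inside w[1..3]:
  cell(1,1) b: {S,T0}  orig:{S}
  cell(2,2) b: {S,T0}  orig:{S}
  cell(3,3) b: {S,T0}  orig:{S}
  cell(1,2) bb: {X4}  orig:{}
  cell(2,3) bb: {X4}  orig:{}
  cell(1,3) bbb: {S}

Original NTs in T[1,3] deriving "bbb": ["S"]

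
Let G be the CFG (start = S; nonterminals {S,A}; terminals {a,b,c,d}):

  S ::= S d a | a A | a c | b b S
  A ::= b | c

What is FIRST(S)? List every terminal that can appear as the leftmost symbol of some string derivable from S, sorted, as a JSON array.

FIRST sets, iterate to fixpoint:
pass 1:
  A via A→b: +{b}
  A via A→c: +{c}
  S via S→a A: +{a}
  S via S→b b S: +{b}
  FIRST[S]={a,b}  FIRST[A]={b,c}
pass 2: — fixpoint
  FIRST[S]={a,b}  FIRST[A]={b,c}

FIRST(S) = ["a", "b"]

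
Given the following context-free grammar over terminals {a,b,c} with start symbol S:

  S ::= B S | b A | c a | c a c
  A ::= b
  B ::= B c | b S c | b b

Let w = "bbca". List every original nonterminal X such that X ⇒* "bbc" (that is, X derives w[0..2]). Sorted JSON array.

Convert to CNF:
  S -> B S | T0 T2 | T0 X4 | T1 A
  A -> b
  B -> B T0 | T1 T1 | T1 X3
  T0 -> c
  T1 -> b
  T2 -> a
  X3 -> S T0
  X4 -> T2 T0

CYK table (by increasing span) (cells [i..j] with 0 ≤ i ≤ j ≤ 2 only):
  cell(0,0) b: {A,T1}  orig:{A}
  cell(1,1) b: {A,T1}  orig:{A}
  cell(2,2) c: {T0}  orig:{}
  cell(0,1) bb: {B,S}
  cell(1,2) bc: ∅
  cell(0,2) bbc: {B,X3}  orig:{B}

Original NTs in T[0,2] deriving "bbc": ["B"]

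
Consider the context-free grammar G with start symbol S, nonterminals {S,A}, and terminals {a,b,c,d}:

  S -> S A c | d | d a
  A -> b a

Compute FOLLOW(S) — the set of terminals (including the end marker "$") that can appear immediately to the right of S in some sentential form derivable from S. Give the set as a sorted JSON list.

Compute FIRST by fixpoint:
[1]
  A via A→b a: +{b}
  S via S→d: +{d}
  FIRST[S]={d}  FIRST[A]={b}
[2] (stable)
  FIRST[S]={d}  FIRST[A]={b}

FOLLOW iteration:
FOLLOW(S) := {$}
pass 1:
  S→S A c: FOLLOW(S) ⊇ FIRST(A) = {b}; new: +{b}
  S→S A c: FOLLOW(A) ⊇ FIRST(c) = {c}; new: +{c}
  FOLLOW(S)={$,b}  FOLLOW(A)={c}
pass 2: done
  FOLLOW(S)={$,b}  FOLLOW(A)={c}

FOLLOW(S) = ["$", "b"]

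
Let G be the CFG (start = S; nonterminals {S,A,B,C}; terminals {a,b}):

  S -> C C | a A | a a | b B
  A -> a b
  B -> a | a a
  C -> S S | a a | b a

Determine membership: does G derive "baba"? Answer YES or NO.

CNF form of G:
  S -> C C | T0 A | T0 T0 | T1 B
  A -> T0 T1
  B -> T0 T0 | a
  C -> S S | T0 T0 | T1 T0
  T0 -> a
  T1 -> b

CYK table (by increasing span):
  T[0,0] 'b' = {T1}  orig:{}
  T[1,1] 'a' = {B,T0}  orig:{B}
  T[2,2] 'b' = {T1}  orig:{}
  T[3,3] 'a' = {B,T0}  orig:{B}
  T[0,1] 'ba' = {C,S}
  T[1,2] 'ab' = {A}
  T[2,3] 'ba' = {C,S}
  T[0,2] 'bab' = ∅
  T[1,3] 'aba' = ∅
  T[0,3] 'baba' = {C,S}

S ∈ T[0,3] ⇒ YES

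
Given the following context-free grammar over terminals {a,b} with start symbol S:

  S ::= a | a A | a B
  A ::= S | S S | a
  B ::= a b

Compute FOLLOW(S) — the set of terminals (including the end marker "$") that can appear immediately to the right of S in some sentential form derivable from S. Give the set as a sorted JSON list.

Compute FIRST by fixpoint:
iter 1:
  A via A→a: +{a}
  B via B→a b: +{a}
  S via S→a: +{a}
  FIRST(S)={a}  FIRST(A)={a}  FIRST(B)={a}
iter 2: done
  FIRST(S)={a}  FIRST(A)={a}  FIRST(B)={a}

FOLLOW iteration:
initialize: $ ∈ FOLLOW(S)
[1]
  A→S S: FOLLOW(S) ⊇ FIRST(S) = {a}; new: +{a}
  S→a A: FOLLOW(A) ⊇ FOLLOW(S) ⊇ {$,a}; new: +{$,a}
  S→a B: FOLLOW(B) ⊇ FOLLOW(S) ⊇ {$,a}; new: +{$,a}
  FOLLOW[S]={$,a}  FOLLOW[A]={$,a}  FOLLOW[B]={$,a}
[2] (stable)
  FOLLOW[S]={$,a}  FOLLOW[A]={$,a}  FOLLOW[B]={$,a}

FOLLOW(S) = ["$", "a"]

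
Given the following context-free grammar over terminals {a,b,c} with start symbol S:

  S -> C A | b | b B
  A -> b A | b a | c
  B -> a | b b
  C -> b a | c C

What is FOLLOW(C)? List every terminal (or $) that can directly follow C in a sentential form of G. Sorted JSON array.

FIRST iteration:
round 1:
  A via A→b A: +{b}
  A via A→c: +{c}
  B via B→a: +{a}
  B via B→b b: +{b}
  C via C→b a: +{b}
  C via C→c C: +{c}
  S via S→C A: +{b,c}
  FIRST(S)={b,c}  FIRST(A)={b,c}  FIRST(B)={a,b}  FIRST(C)={b,c}
round 2: done
  FIRST(S)={b,c}  FIRST(A)={b,c}  FIRST(B)={a,b}  FIRST(C)={b,c}

Compute FOLLOW by fixpoint:
FOLLOW(S) := {$}
round 1:
  S→C A: FOLLOW(C) ⊇ FIRST(A) = {b,c}; new: +{b,c}
  S→C A: FOLLOW(A) ⊇ FOLLOW(S) ⊇ {$}; new: +{$}
  S→b B: FOLLOW(B) ⊇ FOLLOW(S) ⊇ {$}; new: +{$}
  FOLLOW(S)={$}  FOLLOW(A)={$}  FOLLOW(B)={$}  FOLLOW(C)={b,c}
round 2: — fixpoint
  FOLLOW(S)={$}  FOLLOW(A)={$}  FOLLOW(B)={$}  FOLLOW(C)={b,c}

FOLLOW(C) = ["b", "c"]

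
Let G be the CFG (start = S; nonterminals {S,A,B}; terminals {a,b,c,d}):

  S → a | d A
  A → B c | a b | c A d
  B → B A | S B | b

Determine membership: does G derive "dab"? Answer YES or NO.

CNF form of G:
  S -> T3 A | a
  A -> B T0 | T0 X4 | T1 T2
  B -> B A | S B | b
  T0 -> c
  T1 -> a
  T2 -> b
  T3 -> d
  X4 -> A T3

CYK fill:
  [0..0]={T3}  "d"  orig:{}
  [1..1]={S,T1}  "a"  orig:{S}
  [2..2]={B,T2}  "b"  orig:{B}
  [0..1]=∅  "da"
  [1..2]={A,B}  "ab"
  [0..2]={S}  "dab"

S ∈ T[0,2] ⇒ YES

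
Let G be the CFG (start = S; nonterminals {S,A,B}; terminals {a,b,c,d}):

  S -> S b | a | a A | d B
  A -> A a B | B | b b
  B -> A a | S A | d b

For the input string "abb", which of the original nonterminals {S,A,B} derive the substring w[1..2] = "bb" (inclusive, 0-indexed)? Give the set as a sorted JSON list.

CNF form of G:
  S -> S T1 | T0 A | T2 B | a
  A -> A T0 | A X3 | S A | T1 T1 | T2 T1
  B -> A T0 | S A | T2 T1
  T0 -> a
  T1 -> b
  T2 -> d
  X3 -> T0 B

CYK table (by increasing span) (cells [i..j] with 1 ≤ i ≤ j ≤ 2 only):
  cell(1,1) b: {T1}  orig:{}
  cell(2,2) b: {T1}  orig:{}
  cell(1,2) bb: {A}

Original NTs in T[1,2] deriving "bb": ["A"]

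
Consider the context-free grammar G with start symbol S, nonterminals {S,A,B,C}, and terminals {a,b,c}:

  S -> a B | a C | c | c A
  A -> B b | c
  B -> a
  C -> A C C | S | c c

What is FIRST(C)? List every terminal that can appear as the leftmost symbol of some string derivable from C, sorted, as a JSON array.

FIRST sets, iterate to fixpoint:
pass 1:
  A via A→c: +{c}
  B via B→a: +{a}
  C via C→A C C: +{c}
  S via S→a B: +{a}
  S via S→c: +{c}
  FIRST[S]={a,c}  FIRST[A]={c}  FIRST[B]={a}  FIRST[C]={c}
pass 2:
  A via A→B b: +{a}
  C via C→A C C: +{a}
  FIRST[S]={a,c}  FIRST[A]={a,c}  FIRST[B]={a}  FIRST[C]={a,c}
pass 3: done
  FIRST[S]={a,c}  FIRST[A]={a,c}  FIRST[B]={a}  FIRST[C]={a,c}

FIRST(C) = ["a", "c"]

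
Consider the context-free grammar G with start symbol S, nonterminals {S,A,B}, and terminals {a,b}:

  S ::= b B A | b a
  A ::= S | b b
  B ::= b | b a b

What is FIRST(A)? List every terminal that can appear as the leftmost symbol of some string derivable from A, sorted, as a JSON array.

FIRST iteration:
iter 1:
  A via A→b b: +{b}
  B via B→b: +{b}
  S via S→b B A: +{b}
  S: {b}  A: {b}  B: {b}
iter 2: done
  S: {b}  A: {b}  B: {b}

FIRST(A) = ["b"]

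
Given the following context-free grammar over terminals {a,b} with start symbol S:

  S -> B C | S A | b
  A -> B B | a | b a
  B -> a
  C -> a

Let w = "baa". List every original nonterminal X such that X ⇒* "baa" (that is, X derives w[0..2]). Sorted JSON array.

CNF form of G:
  S -> B C | S A | b
  A -> B B | T0 T1 | a
  B -> a
  C -> a
  T0 -> b
  T1 -> a

CYK fill (cells [i..j] with 0 ≤ i ≤ j ≤ 2 only):
  T[0,0] 'b' = {S,T0}  orig:{S}
  T[1,1] 'a' = {A,B,C,T1}  orig:{A,B,C}
  T[2,2] 'a' = {A,B,C,T1}  orig:{A,B,C}
  T[0,1] 'ba' = {A,S}
  T[1,2] 'aa' = {A,S}
  T[0,2] 'baa' = {S}

Original NTs in T[0,2] deriving "baa": ["S"]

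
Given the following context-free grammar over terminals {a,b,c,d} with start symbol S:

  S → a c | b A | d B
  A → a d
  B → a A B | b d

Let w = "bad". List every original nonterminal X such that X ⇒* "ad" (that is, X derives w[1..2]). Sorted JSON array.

CNF form of G:
  S -> T0 T3 | T1 B | T2 A
  A -> T0 T1
  B -> T0 X4 | T2 T1
  T0 -> a
  T1 -> d
  T2 -> b
  T3 -> c
  X4 -> A B

CYK fill (cells [i..j] with 1 ≤ i ≤ j ≤ 2 only):
  [1..1]={T0}  "a"  orig:{}
  [2..2]={T1}  "d"  orig:{}
  [1..2]={A}  "ad"

Original NTs in T[1,2] deriving "ad": ["A"]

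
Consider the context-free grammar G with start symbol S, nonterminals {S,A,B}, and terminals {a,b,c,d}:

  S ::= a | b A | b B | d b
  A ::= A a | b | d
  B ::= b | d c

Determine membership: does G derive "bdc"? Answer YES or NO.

CNF form of G:
  S -> T1 T3 | T3 A | T3 B | a
  A -> A T0 | b | d
  B -> T1 T2 | b
  T0 -> a
  T1 -> d
  T2 -> c
  T3 -> b

Fill CYK table bottom-up:
  T[0,0] 'b' = {A,B,T3}  orig:{A,B}
  T[1,1] 'd' = {A,T1}  orig:{A}
  T[2,2] 'c' = {T2}  orig:{}
  T[0,1] 'bd' = {S}
  T[1,2] 'dc' = {B}
  T[0,2] 'bdc' = {S}

S ∈ T[0,2] ⇒ YES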